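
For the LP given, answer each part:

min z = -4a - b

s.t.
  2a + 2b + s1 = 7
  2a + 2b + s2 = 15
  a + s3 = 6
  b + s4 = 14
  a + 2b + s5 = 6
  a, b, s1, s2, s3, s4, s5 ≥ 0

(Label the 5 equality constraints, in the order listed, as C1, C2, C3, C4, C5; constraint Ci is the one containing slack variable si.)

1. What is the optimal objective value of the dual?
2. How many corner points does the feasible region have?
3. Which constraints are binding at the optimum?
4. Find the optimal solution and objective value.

1. -14 (by strong duality, equal to the primal optimum)
2. 4
3. C1, b ≥ 0
4. a = 3.5, b = 0, z = -14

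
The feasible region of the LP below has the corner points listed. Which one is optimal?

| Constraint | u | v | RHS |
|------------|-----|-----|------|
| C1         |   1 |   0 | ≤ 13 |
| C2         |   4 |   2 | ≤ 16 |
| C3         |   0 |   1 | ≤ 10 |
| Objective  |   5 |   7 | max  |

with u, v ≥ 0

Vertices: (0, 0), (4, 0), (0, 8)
Evaluating z = 5u + 7v at each vertex:
  (0, 0): z = 0
  (4, 0): z = 20
  (0, 8): z = 56

The largest value is z = 56, attained at (0, 8).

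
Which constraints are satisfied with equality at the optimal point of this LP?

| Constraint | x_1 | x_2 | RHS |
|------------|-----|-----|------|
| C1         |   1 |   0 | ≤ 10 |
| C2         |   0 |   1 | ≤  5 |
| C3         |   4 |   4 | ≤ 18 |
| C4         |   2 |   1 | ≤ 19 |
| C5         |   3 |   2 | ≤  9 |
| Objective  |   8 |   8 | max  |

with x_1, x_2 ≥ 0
Optimal: x_1 = 0, x_2 = 4.5
Binding: C3, C5, x_1 ≥ 0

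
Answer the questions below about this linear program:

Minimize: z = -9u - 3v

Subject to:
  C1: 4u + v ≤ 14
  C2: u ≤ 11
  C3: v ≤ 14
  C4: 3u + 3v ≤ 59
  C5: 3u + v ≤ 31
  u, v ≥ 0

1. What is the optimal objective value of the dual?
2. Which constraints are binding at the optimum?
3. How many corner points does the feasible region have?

1. -42 (by strong duality, equal to the primal optimum)
2. C1, C3, u ≥ 0
3. 3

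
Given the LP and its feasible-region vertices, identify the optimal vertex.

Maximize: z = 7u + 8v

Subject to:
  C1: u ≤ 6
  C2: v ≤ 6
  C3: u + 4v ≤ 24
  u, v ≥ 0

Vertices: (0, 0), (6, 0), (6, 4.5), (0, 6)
Evaluating z = 7u + 8v at each vertex:
  (0, 0): z = 0
  (6, 0): z = 42
  (6, 4.5): z = 78
  (0, 6): z = 48

The largest value is z = 78, attained at (6, 4.5).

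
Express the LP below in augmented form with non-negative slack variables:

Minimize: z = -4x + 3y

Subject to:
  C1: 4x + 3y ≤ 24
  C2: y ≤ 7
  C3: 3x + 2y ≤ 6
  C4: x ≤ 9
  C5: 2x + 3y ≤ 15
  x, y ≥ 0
min z = -4x + 3y

s.t.
  4x + 3y + s1 = 24
  y + s2 = 7
  3x + 2y + s3 = 6
  x + s4 = 9
  2x + 3y + s5 = 15
  x, y, s1, s2, s3, s4, s5 ≥ 0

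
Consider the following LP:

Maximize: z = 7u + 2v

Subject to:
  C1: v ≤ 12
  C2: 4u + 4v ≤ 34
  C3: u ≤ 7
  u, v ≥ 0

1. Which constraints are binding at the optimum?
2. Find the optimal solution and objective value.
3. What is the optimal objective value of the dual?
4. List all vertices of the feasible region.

1. C2, C3
2. u = 7, v = 1.5, z = 52
3. 52 (by strong duality, equal to the primal optimum)
4. (0, 0), (7, 0), (7, 1.5), (0, 8.5)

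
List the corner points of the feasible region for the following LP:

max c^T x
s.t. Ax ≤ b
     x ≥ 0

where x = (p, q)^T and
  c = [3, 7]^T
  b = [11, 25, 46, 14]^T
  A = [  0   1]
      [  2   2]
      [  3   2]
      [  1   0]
Each vertex is the intersection of two constraint boundaries that also satisfies all remaining constraints:
  p = 0 and q = 0 → (0, 0)
  2p + 2q = 25 and q = 0 → (12.5, 0)
  q = 11 and 2p + 2q = 25 → (1.5, 11)
  q = 11 and p = 0 → (0, 11)

Vertices: (0, 0), (12.5, 0), (1.5, 11), (0, 11)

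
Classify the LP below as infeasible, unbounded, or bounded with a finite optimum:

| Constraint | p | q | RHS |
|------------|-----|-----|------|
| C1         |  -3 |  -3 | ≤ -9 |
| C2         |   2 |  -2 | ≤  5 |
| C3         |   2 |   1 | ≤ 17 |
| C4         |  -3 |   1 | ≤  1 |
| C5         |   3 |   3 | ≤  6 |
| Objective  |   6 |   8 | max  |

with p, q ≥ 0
C5 requires 3p + 3q ≤ 6, while C1 (-3p - 3q ≤ -9) is equivalent to 3p + 3q ≥ 9. Together they would need 9 ≤ 3p + 3q ≤ 6, which is impossible since 9 > 6. No point satisfies all constraints.

The feasible region is empty; the LP is infeasible.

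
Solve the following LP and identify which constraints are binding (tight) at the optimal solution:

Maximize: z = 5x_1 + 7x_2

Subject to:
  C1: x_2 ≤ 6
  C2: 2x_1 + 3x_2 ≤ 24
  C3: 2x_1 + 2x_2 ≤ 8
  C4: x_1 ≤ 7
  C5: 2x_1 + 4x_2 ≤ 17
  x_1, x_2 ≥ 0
Optimal: x_1 = 0, x_2 = 4
Slack at optimum:
  C1: slack = 2
  C2: slack = 12
  C3: slack = 0 (binding)
  C4: slack = 7
  C5: slack = 1
  x_1 ≥ 0: x_1 = 0 (binding)
  x_2 ≥ 0: x_2 = 4
Binding constraints: C3, x_1 ≥ 0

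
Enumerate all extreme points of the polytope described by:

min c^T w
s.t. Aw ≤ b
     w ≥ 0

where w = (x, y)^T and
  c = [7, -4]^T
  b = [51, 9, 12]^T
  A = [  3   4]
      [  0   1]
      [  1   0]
Each vertex is the intersection of two constraint boundaries that also satisfies all remaining constraints:
  x = 0 and y = 0 → (0, 0)
  x = 12 and y = 0 → (12, 0)
  3x + 4y = 51 and x = 12 → (12, 3.75)
  3x + 4y = 51 and y = 9 → (5, 9)
  y = 9 and x = 0 → (0, 9)

Vertices: (0, 0), (12, 0), (12, 3.75), (5, 9), (0, 9)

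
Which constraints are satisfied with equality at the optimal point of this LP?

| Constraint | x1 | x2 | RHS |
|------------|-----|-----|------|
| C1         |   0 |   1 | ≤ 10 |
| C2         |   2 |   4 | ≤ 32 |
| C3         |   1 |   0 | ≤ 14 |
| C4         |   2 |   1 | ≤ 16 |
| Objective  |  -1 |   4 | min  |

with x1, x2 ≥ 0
Optimal: x1 = 8, x2 = 0
Slack at optimum:
  C1: slack = 10
  C2: slack = 16
  C3: slack = 6
  C4: slack = 0 (binding)
  x1 ≥ 0: x1 = 8
  x2 ≥ 0: x2 = 0 (binding)
Binding constraints: C4, x2 ≥ 0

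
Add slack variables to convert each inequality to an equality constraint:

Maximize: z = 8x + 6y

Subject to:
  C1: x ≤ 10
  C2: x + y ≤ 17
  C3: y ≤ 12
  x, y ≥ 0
max z = 8x + 6y

s.t.
  x + s1 = 10
  x + y + s2 = 17
  y + s3 = 12
  x, y, s1, s2, s3 ≥ 0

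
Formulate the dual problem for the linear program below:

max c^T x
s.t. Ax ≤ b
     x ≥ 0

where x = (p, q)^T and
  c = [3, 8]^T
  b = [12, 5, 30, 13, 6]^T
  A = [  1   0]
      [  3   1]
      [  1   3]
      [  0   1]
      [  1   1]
Minimize: z = 12y1 + 5y2 + 30y3 + 13y4 + 6y5

Subject to:
  C1: -y1 - 3y2 - y3 - y5 ≤ -3
  C2: -y2 - 3y3 - y4 - y5 ≤ -8
  y1, y2, y3, y4, y5 ≥ 0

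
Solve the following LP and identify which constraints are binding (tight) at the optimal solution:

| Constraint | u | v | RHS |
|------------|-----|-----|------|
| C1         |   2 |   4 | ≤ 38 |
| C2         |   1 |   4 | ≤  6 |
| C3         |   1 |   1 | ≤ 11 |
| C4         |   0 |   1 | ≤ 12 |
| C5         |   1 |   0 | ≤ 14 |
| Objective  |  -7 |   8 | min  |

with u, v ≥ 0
Optimal: u = 6, v = 0
Slack at optimum:
  C1: slack = 26
  C2: slack = 0 (binding)
  C3: slack = 5
  C4: slack = 12
  C5: slack = 8
  u ≥ 0: u = 6
  v ≥ 0: v = 0 (binding)
Binding constraints: C2, v ≥ 0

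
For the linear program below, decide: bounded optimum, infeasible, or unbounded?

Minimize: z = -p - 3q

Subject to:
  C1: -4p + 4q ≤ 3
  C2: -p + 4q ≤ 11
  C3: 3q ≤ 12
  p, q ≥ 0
Feasible point: (0, 0) satisfies every constraint, so the LP is feasible.
Direction d = (1, 0): for each constraint row a, a·d ≤ 0 —
  (-4)(1) + (4)(0) = -4 ≤ 0
  (-1)(1) + (4)(0) = -1 ≤ 0
  (0)(1) + (3)(0) = 0 ≤ 0
and d ≥ 0, so (0, 0) + t·d stays feasible for every t ≥ 0. Along this ray z = -p - 3q changes by -1 per unit t, so z → −∞.

The LP is unbounded; z can be made arbitrarily small.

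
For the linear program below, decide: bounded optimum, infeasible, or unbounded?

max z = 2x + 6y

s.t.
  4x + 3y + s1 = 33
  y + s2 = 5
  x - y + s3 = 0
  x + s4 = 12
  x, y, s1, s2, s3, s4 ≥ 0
The point (4.5, 5) satisfies every constraint, so the LP is feasible; the constraints give x ≤ 12 and y ≤ 5, which with x, y ≥ 0 keep the feasible region inside a bounded box. A feasible, bounded LP attains a finite optimum at a vertex.

Evaluating z = 2x + 6y at each vertex:
  (0, 0): z = 0
  (4.714, 4.714): z = 37.71
  (4.5, 5): z = 39
  (0, 5): z = 30

Feasible with finite optimum z* = 39 at (4.5, 5).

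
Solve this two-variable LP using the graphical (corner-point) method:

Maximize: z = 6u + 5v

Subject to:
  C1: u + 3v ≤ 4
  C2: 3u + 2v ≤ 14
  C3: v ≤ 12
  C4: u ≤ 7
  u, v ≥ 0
Each vertex is the intersection of two constraint boundaries that also satisfies all remaining constraints:
  u = 0 and v = 0 → (0, 0)
  u + 3v = 4 and v = 0 → (4, 0)
  u + 3v = 4 and u = 0 → (0, 1.333)

Evaluating z = 6u + 5v at each vertex:
  (0, 0): z = 0
  (4, 0): z = 24
  (0, 1.333): z = 6.667

The maximum is at (4, 0) with z = 24.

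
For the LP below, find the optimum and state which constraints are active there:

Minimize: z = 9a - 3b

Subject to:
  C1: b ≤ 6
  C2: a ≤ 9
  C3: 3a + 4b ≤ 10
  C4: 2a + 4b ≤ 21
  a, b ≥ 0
Optimal: a = 0, b = 2.5
Slack at optimum:
  C1: slack = 3.5
  C2: slack = 9
  C3: slack = 0 (binding)
  C4: slack = 11
  a ≥ 0: a = 0 (binding)
  b ≥ 0: b = 2.5
Binding constraints: C3, a ≥ 0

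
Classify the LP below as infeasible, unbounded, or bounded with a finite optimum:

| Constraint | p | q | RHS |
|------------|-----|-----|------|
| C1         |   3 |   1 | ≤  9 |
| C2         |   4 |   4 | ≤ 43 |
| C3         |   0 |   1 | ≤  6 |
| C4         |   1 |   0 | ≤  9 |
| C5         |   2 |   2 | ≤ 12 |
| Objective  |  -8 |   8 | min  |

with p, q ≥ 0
The point (3, 0) satisfies every constraint, so the LP is feasible; the constraints give p ≤ 9 and q ≤ 6, which with p, q ≥ 0 keep the feasible region inside a bounded box. A feasible, bounded LP attains a finite optimum at a vertex.

Feasible with finite optimum z* = -24 at (3, 0).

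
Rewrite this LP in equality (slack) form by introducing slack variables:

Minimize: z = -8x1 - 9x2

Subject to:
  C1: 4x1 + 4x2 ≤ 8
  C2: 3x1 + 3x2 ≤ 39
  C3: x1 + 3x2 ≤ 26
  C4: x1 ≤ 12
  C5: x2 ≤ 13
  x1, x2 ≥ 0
min z = -8x1 - 9x2

s.t.
  4x1 + 4x2 + s1 = 8
  3x1 + 3x2 + s2 = 39
  x1 + 3x2 + s3 = 26
  x1 + s4 = 12
  x2 + s5 = 13
  x1, x2, s1, s2, s3, s4, s5 ≥ 0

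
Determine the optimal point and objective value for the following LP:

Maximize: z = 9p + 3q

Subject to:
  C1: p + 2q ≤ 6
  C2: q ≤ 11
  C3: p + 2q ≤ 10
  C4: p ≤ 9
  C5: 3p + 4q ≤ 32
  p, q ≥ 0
p = 6, q = 0, z = 54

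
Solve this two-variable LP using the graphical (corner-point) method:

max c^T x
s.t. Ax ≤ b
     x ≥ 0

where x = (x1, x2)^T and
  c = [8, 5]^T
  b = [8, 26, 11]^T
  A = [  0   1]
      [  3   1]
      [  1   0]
Each vertex is the intersection of two constraint boundaries that also satisfies all remaining constraints:
  x1 = 0 and x2 = 0 → (0, 0)
  3x1 + x2 = 26 and x2 = 0 → (8.667, 0)
  x2 = 8 and 3x1 + x2 = 26 → (6, 8)
  x2 = 8 and x1 = 0 → (0, 8)

Evaluating z = 8x1 + 5x2 at each vertex:
  (0, 0): z = 0
  (8.667, 0): z = 69.33
  (6, 8): z = 88
  (0, 8): z = 40

The maximum is at (6, 8) with z = 88.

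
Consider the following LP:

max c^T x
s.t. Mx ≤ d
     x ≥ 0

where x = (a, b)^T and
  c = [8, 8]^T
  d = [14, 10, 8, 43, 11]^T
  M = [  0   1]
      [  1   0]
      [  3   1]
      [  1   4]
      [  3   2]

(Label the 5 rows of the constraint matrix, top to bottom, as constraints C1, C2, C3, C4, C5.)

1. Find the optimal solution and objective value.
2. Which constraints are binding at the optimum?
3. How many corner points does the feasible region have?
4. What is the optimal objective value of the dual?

1. a = 0, b = 5.5, z = 44
2. C5, a ≥ 0
3. 4
4. 44 (by strong duality, equal to the primal optimum)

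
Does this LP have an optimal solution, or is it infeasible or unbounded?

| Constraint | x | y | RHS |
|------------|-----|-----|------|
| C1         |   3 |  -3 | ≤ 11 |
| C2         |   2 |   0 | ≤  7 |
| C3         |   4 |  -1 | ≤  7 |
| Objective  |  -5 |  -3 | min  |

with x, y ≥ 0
Feasible point: (0, 0) satisfies every constraint, so the LP is feasible.
Direction d = (0, 1): for each constraint row a, a·d ≤ 0 —
  (3)(0) + (-3)(1) = -3 ≤ 0
  (2)(0) + (0)(1) = 0 ≤ 0
  (4)(0) + (-1)(1) = -1 ≤ 0
and d ≥ 0, so (0, 0) + t·d stays feasible for every t ≥ 0. Along this ray z = -5x - 3y changes by -3 per unit t, so z → −∞.

Unbounded — the objective can decrease without bound over the feasible region.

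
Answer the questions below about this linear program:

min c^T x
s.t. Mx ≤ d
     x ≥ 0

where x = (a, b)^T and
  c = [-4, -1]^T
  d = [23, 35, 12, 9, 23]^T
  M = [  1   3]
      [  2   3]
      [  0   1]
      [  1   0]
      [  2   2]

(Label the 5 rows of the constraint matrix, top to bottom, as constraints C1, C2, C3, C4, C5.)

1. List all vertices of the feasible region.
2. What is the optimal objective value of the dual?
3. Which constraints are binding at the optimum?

1. (0, 0), (9, 0), (9, 2.5), (5.75, 5.75), (0, 7.667)
2. -38.5 (by strong duality, equal to the primal optimum)
3. C4, C5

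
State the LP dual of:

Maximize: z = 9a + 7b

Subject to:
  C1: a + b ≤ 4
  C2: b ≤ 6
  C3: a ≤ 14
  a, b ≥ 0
Minimize: z = 4y1 + 6y2 + 14y3

Subject to:
  C1: -y1 - y3 ≤ -9
  C2: -y1 - y2 ≤ -7
  y1, y2, y3 ≥ 0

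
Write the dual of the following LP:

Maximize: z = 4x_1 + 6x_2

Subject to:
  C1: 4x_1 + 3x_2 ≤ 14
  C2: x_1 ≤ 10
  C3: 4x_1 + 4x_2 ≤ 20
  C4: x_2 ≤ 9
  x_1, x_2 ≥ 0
Minimize: z = 14y1 + 10y2 + 20y3 + 9y4

Subject to:
  C1: -4y1 - y2 - 4y3 ≤ -4
  C2: -3y1 - 4y3 - y4 ≤ -6
  y1, y2, y3, y4 ≥ 0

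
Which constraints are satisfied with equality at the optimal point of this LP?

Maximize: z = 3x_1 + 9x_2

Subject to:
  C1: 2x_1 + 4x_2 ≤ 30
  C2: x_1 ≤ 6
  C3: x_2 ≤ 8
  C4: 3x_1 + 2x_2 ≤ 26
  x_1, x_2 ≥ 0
Optimal: x_1 = 0, x_2 = 7.5
Slack at optimum:
  C1: slack = 0 (binding)
  C2: slack = 6
  C3: slack = 0.5
  C4: slack = 11
  x_1 ≥ 0: x_1 = 0 (binding)
  x_2 ≥ 0: x_2 = 7.5
Binding constraints: C1, x_1 ≥ 0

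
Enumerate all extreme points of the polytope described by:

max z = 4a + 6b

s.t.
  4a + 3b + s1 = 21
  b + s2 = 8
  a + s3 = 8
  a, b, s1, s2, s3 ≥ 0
Each vertex is the intersection of two constraint boundaries that also satisfies all remaining constraints:
  a = 0 and b = 0 → (0, 0)
  4a + 3b = 21 and b = 0 → (5.25, 0)
  4a + 3b = 21 and a = 0 → (0, 7)

Vertices: (0, 0), (5.25, 0), (0, 7)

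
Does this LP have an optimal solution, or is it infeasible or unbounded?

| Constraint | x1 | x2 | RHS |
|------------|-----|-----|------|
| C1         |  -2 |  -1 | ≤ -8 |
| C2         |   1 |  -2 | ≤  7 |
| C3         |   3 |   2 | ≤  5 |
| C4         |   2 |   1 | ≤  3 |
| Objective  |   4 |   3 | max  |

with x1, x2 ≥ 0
C4 requires 2x1 + x2 ≤ 3, while C1 (-2x1 - x2 ≤ -8) is equivalent to 2x1 + x2 ≥ 8. Together they would need 8 ≤ 2x1 + x2 ≤ 3, which is impossible since 8 > 3. No point satisfies all constraints.

Infeasible: no point satisfies all constraints simultaneously.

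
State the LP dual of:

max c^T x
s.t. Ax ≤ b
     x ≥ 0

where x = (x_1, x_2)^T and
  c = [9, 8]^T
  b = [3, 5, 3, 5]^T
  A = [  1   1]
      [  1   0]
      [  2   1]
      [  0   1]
Minimize: z = 3y1 + 5y2 + 3y3 + 5y4

Subject to:
  C1: -y1 - y2 - 2y3 ≤ -9
  C2: -y1 - y3 - y4 ≤ -8
  y1, y2, y3, y4 ≥ 0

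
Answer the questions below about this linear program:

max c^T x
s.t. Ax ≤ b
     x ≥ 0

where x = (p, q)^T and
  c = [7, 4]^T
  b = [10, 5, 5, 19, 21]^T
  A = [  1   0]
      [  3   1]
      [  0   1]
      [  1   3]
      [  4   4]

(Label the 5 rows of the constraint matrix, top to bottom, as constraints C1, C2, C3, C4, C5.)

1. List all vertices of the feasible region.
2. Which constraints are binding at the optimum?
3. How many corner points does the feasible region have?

1. (0, 0), (1.667, 0), (0, 5)
2. C2, C3, p ≥ 0
3. 3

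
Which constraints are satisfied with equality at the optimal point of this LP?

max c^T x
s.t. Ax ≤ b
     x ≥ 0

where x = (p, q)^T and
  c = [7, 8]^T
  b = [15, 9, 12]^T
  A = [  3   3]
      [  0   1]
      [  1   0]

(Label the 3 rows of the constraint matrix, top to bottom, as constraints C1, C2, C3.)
Optimal: p = 0, q = 5
Slack at optimum:
  C1: slack = 0 (binding)
  C2: slack = 4
  C3: slack = 12
  p ≥ 0: p = 0 (binding)
  q ≥ 0: q = 5
Binding constraints: C1, p ≥ 0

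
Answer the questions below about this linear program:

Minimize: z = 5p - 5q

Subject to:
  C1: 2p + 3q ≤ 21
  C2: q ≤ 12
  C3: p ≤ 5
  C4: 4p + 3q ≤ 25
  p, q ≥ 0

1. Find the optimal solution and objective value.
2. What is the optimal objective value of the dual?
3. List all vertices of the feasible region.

1. p = 0, q = 7, z = -35
2. -35 (by strong duality, equal to the primal optimum)
3. (0, 0), (5, 0), (5, 1.667), (2, 5.667), (0, 7)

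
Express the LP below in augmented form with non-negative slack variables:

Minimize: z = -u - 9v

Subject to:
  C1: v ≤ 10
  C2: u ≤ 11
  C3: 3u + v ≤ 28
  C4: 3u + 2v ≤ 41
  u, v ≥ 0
min z = -u - 9v

s.t.
  v + s1 = 10
  u + s2 = 11
  3u + v + s3 = 28
  3u + 2v + s4 = 41
  u, v, s1, s2, s3, s4 ≥ 0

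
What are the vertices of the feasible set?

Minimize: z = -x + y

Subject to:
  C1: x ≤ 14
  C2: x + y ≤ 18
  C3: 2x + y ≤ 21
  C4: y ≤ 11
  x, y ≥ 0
Each vertex is the intersection of two constraint boundaries that also satisfies all remaining constraints:
  x = 0 and y = 0 → (0, 0)
  2x + y = 21 and y = 0 → (10.5, 0)
  2x + y = 21 and y = 11 → (5, 11)
  y = 11 and x = 0 → (0, 11)

Vertices: (0, 0), (10.5, 0), (5, 11), (0, 11)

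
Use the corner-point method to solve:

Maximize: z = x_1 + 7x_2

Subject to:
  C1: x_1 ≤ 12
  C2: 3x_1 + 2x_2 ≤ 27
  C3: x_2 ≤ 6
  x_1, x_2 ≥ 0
x_1 = 5, x_2 = 6, z = 47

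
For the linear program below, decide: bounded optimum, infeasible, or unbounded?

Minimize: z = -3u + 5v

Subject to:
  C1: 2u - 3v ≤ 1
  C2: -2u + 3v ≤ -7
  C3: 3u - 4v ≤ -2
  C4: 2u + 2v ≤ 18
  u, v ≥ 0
C1 requires 2u - 3v ≤ 1, while C2 (-2u + 3v ≤ -7) is equivalent to 2u - 3v ≥ 7. Together they would need 7 ≤ 2u - 3v ≤ 1, which is impossible since 7 > 1. No point satisfies all constraints.

The feasible region is empty; the LP is infeasible.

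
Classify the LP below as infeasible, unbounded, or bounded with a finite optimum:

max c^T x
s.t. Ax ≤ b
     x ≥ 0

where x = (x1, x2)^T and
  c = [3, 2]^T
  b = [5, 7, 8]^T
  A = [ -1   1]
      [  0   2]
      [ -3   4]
Feasible point: (0, 0) satisfies every constraint, so the LP is feasible.
Direction d = (1, 0): for each constraint row a, a·d ≤ 0 —
  (-1)(1) + (1)(0) = -1 ≤ 0
  (0)(1) + (2)(0) = 0 ≤ 0
  (-3)(1) + (4)(0) = -3 ≤ 0
and d ≥ 0, so (0, 0) + t·d stays feasible for every t ≥ 0. Along this ray z = 3x1 + 2x2 changes by 3 per unit t, so z → +∞.

Unbounded — the objective can increase without bound over the feasible region.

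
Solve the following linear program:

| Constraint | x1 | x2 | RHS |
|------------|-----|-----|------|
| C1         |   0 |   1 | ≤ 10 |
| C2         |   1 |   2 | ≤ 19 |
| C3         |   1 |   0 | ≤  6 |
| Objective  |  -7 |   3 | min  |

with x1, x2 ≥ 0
Each vertex is the intersection of two constraint boundaries that also satisfies all remaining constraints:
  x1 = 0 and x2 = 0 → (0, 0)
  x1 = 6 and x2 = 0 → (6, 0)
  x1 + 2x2 = 19 and x1 = 6 → (6, 6.5)
  x1 + 2x2 = 19 and x1 = 0 → (0, 9.5)

Evaluating z = -7x1 + 3x2 at each vertex:
  (0, 0): z = 0
  (6, 0): z = -42
  (6, 6.5): z = -22.5
  (0, 9.5): z = 28.5

The minimum is at (6, 0) with z = -42.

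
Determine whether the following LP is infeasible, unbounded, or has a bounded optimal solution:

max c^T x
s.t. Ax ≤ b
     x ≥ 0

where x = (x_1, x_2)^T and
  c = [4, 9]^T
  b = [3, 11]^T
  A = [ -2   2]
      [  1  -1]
Feasible point: (0, 0) satisfies every constraint, so the LP is feasible.
Direction d = (1, 1): for each constraint row a, a·d ≤ 0 —
  (-2)(1) + (2)(1) = 0 ≤ 0
  (1)(1) + (-1)(1) = 0 ≤ 0
and d ≥ 0, so (0, 0) + t·d stays feasible for every t ≥ 0. Along this ray z = 4x_1 + 9x_2 changes by 13 per unit t, so z → +∞.

Unbounded: there is a feasible ray along which z → +∞.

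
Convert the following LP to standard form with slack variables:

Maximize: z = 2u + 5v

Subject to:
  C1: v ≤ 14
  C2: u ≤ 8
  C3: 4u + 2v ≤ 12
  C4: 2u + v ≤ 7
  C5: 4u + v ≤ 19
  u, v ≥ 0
max z = 2u + 5v

s.t.
  v + s1 = 14
  u + s2 = 8
  4u + 2v + s3 = 12
  2u + v + s4 = 7
  4u + v + s5 = 19
  u, v, s1, s2, s3, s4, s5 ≥ 0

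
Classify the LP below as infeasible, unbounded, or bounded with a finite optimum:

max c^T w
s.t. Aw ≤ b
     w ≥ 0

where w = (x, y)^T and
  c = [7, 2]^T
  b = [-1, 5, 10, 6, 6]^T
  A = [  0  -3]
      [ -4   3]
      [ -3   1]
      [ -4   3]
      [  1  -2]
Feasible point: (0, 1) satisfies every constraint, so the LP is feasible.
Direction d = (1, 1): for each constraint row a, a·d ≤ 0 —
  (0)(1) + (-3)(1) = -3 ≤ 0
  (-4)(1) + (3)(1) = -1 ≤ 0
  (-3)(1) + (1)(1) = -2 ≤ 0
  (-4)(1) + (3)(1) = -1 ≤ 0
  (1)(1) + (-2)(1) = -1 ≤ 0
and d ≥ 0, so (0, 1) + t·d stays feasible for every t ≥ 0. Along this ray z = 7x + 2y changes by 9 per unit t, so z → +∞.

Unbounded — the objective can increase without bound over the feasible region.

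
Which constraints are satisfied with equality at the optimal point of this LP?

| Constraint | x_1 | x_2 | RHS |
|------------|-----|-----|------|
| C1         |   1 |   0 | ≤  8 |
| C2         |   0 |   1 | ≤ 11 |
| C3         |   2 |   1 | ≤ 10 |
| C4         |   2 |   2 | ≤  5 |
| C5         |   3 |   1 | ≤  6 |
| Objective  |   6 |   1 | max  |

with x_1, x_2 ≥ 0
Optimal: x_1 = 2, x_2 = 0
Binding: C5, x_2 ≥ 0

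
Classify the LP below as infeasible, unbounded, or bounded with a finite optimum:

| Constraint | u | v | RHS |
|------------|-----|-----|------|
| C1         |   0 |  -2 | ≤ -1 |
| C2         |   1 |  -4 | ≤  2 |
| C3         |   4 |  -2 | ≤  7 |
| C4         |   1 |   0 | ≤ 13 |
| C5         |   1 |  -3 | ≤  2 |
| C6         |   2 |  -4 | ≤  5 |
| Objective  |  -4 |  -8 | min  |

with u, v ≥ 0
Feasible point: (0, 1) satisfies every constraint, so the LP is feasible.
Direction d = (0, 1): for each constraint row a, a·d ≤ 0 —
  (0)(0) + (-2)(1) = -2 ≤ 0
  (1)(0) + (-4)(1) = -4 ≤ 0
  (4)(0) + (-2)(1) = -2 ≤ 0
  (1)(0) + (0)(1) = 0 ≤ 0
  (1)(0) + (-3)(1) = -3 ≤ 0
  (2)(0) + (-4)(1) = -4 ≤ 0
and d ≥ 0, so (0, 1) + t·d stays feasible for every t ≥ 0. Along this ray z = -4u - 8v changes by -8 per unit t, so z → −∞.

The LP is unbounded; z can be made arbitrarily small.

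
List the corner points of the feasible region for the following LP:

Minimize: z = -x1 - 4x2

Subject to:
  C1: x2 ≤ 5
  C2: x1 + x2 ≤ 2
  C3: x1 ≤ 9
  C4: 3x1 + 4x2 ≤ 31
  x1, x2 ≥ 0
Each vertex is the intersection of two constraint boundaries that also satisfies all remaining constraints:
  x1 = 0 and x2 = 0 → (0, 0)
  x1 + x2 = 2 and x2 = 0 → (2, 0)
  x1 + x2 = 2 and x1 = 0 → (0, 2)

Vertices: (0, 0), (2, 0), (0, 2)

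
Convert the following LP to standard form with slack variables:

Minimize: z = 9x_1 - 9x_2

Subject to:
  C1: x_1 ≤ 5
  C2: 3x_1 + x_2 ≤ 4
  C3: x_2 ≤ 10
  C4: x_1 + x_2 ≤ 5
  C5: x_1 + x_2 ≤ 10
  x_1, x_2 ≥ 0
min z = 9x_1 - 9x_2

s.t.
  x_1 + s1 = 5
  3x_1 + x_2 + s2 = 4
  x_2 + s3 = 10
  x_1 + x_2 + s4 = 5
  x_1 + x_2 + s5 = 10
  x_1, x_2, s1, s2, s3, s4, s5 ≥ 0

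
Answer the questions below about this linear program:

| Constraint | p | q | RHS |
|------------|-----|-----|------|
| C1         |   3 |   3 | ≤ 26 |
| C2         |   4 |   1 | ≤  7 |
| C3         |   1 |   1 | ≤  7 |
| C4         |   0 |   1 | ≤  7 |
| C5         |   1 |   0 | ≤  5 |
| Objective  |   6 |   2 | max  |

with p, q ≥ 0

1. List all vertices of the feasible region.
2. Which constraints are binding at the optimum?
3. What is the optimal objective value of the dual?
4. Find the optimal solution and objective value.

1. (0, 0), (1.75, 0), (0, 7)
2. C2, C3, C4, p ≥ 0
3. 14 (by strong duality, equal to the primal optimum)
4. p = 0, q = 7, z = 14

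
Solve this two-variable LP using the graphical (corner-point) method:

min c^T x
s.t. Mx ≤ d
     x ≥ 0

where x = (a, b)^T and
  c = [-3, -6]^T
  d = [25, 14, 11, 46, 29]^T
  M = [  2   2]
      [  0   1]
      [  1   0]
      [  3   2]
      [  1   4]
Each vertex is the intersection of two constraint boundaries that also satisfies all remaining constraints:
  a = 0 and b = 0 → (0, 0)
  a = 11 and b = 0 → (11, 0)
  2a + 2b = 25 and a = 11 → (11, 1.5)
  2a + 2b = 25 and a + 4b = 29 → (7, 5.5)
  a + 4b = 29 and a = 0 → (0, 7.25)

Evaluating z = -3a - 6b at each vertex:
  (0, 0): z = 0
  (11, 0): z = -33
  (11, 1.5): z = -42
  (7, 5.5): z = -54
  (0, 7.25): z = -43.5

The minimum is at (7, 5.5) with z = -54.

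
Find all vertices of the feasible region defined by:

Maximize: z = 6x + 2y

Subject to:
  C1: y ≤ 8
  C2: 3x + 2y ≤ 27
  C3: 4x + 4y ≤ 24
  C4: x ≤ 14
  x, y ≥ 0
Each vertex is the intersection of two constraint boundaries that also satisfies all remaining constraints:
  x = 0 and y = 0 → (0, 0)
  4x + 4y = 24 and y = 0 → (6, 0)
  4x + 4y = 24 and x = 0 → (0, 6)

Vertices: (0, 0), (6, 0), (0, 6)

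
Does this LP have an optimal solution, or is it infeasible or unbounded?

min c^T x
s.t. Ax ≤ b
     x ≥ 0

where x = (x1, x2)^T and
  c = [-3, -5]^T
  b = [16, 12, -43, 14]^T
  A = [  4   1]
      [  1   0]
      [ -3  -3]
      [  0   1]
The point (0.5, 14) satisfies every constraint, so the LP is feasible; the constraints give x1 ≤ 12 and x2 ≤ 14, which with x1, x2 ≥ 0 keep the feasible region inside a bounded box. A feasible, bounded LP attains a finite optimum at a vertex.

Evaluating z = -3x1 - 5x2 at each vertex:
  (0.5556, 13.78): z = -70.56
  (0.5, 14): z = -71.5
  (0.3333, 14): z = -71

Feasible with finite optimum z* = -71.5 at (0.5, 14).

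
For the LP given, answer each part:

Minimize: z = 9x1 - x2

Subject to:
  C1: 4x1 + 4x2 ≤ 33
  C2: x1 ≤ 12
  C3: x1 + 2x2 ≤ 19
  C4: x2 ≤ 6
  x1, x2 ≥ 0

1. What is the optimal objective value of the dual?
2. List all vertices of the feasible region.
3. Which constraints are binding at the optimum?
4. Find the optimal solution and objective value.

1. -6 (by strong duality, equal to the primal optimum)
2. (0, 0), (8.25, 0), (2.25, 6), (0, 6)
3. C4, x1 ≥ 0
4. x1 = 0, x2 = 6, z = -6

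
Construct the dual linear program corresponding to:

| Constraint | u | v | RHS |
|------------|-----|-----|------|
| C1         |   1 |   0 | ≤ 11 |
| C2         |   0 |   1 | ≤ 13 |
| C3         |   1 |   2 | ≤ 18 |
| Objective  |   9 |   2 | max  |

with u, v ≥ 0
Minimize: z = 11y1 + 13y2 + 18y3

Subject to:
  C1: -y1 - y3 ≤ -9
  C2: -y2 - 2y3 ≤ -2
  y1, y2, y3 ≥ 0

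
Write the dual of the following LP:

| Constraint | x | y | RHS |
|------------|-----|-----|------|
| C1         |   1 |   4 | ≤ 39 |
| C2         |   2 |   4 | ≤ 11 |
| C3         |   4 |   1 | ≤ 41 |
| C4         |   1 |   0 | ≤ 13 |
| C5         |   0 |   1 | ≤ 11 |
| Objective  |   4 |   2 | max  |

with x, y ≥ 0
Minimize: z = 39y1 + 11y2 + 41y3 + 13y4 + 11y5

Subject to:
  C1: -y1 - 2y2 - 4y3 - y4 ≤ -4
  C2: -4y1 - 4y2 - y3 - y5 ≤ -2
  y1, y2, y3, y4, y5 ≥ 0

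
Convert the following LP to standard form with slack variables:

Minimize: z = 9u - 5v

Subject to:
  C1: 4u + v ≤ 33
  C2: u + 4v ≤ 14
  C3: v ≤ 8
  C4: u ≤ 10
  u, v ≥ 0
min z = 9u - 5v

s.t.
  4u + v + s1 = 33
  u + 4v + s2 = 14
  v + s3 = 8
  u + s4 = 10
  u, v, s1, s2, s3, s4 ≥ 0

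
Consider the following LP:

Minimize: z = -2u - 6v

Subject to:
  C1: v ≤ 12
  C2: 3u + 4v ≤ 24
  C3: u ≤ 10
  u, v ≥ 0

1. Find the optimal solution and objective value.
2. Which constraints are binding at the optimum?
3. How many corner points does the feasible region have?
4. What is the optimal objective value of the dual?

1. u = 0, v = 6, z = -36
2. C2, u ≥ 0
3. 3
4. -36 (by strong duality, equal to the primal optimum)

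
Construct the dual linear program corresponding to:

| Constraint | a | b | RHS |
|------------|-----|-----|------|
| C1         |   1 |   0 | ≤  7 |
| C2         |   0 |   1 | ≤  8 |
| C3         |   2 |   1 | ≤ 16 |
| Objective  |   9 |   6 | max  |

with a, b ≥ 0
Minimize: z = 7y1 + 8y2 + 16y3

Subject to:
  C1: -y1 - 2y3 ≤ -9
  C2: -y2 - y3 ≤ -6
  y1, y2, y3 ≥ 0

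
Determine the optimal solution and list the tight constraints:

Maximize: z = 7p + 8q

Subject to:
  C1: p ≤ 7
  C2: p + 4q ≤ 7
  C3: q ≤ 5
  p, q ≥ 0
Optimal: p = 7, q = 0
Binding: C1, C2, q ≥ 0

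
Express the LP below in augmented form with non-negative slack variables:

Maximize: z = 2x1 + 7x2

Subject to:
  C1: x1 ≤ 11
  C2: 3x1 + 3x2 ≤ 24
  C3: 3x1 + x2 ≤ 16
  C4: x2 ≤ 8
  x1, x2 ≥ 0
max z = 2x1 + 7x2

s.t.
  x1 + s1 = 11
  3x1 + 3x2 + s2 = 24
  3x1 + x2 + s3 = 16
  x2 + s4 = 8
  x1, x2, s1, s2, s3, s4 ≥ 0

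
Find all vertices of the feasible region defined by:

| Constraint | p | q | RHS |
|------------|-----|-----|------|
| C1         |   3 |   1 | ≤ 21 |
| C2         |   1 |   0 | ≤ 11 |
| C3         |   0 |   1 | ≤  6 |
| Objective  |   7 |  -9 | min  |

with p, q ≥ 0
Each vertex is the intersection of two constraint boundaries that also satisfies all remaining constraints:
  p = 0 and q = 0 → (0, 0)
  3p + q = 21 and q = 0 → (7, 0)
  3p + q = 21 and q = 6 → (5, 6)
  q = 6 and p = 0 → (0, 6)

Vertices: (0, 0), (7, 0), (5, 6), (0, 6)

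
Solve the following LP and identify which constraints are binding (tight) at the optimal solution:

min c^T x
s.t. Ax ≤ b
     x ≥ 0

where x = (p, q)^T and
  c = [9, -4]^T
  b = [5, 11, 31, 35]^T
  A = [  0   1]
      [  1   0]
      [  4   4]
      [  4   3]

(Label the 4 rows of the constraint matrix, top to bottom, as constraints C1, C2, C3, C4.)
Optimal: p = 0, q = 5
Slack at optimum:
  C1: slack = 0 (binding)
  C2: slack = 11
  C3: slack = 11
  C4: slack = 20
  p ≥ 0: p = 0 (binding)
  q ≥ 0: q = 5
Binding constraints: C1, p ≥ 0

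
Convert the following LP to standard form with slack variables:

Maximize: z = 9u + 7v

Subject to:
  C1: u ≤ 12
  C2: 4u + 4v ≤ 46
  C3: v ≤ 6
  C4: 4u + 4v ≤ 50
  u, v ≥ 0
max z = 9u + 7v

s.t.
  u + s1 = 12
  4u + 4v + s2 = 46
  v + s3 = 6
  4u + 4v + s4 = 50
  u, v, s1, s2, s3, s4 ≥ 0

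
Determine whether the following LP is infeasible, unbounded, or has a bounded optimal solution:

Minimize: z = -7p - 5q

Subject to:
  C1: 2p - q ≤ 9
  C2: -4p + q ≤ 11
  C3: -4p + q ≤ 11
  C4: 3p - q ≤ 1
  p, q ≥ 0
Feasible point: (0, 0) satisfies every constraint, so the LP is feasible.
Direction d = (1, 4): for each constraint row a, a·d ≤ 0 —
  (2)(1) + (-1)(4) = -2 ≤ 0
  (-4)(1) + (1)(4) = 0 ≤ 0
  (-4)(1) + (1)(4) = 0 ≤ 0
  (3)(1) + (-1)(4) = -1 ≤ 0
and d ≥ 0, so (0, 0) + t·d stays feasible for every t ≥ 0. Along this ray z = -7p - 5q changes by -27 per unit t, so z → −∞.

Unbounded — the objective can decrease without bound over the feasible region.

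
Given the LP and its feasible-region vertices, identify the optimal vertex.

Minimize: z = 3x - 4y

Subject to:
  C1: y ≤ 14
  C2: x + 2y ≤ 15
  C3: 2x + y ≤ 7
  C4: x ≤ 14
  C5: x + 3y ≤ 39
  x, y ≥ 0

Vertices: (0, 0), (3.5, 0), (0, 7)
(0, 7) with z = -28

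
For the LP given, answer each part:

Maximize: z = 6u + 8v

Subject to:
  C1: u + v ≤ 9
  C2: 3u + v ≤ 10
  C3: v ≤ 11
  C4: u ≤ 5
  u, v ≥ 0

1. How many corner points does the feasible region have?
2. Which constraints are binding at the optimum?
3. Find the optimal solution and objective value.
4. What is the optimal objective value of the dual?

1. 4
2. C1, u ≥ 0
3. u = 0, v = 9, z = 72
4. 72 (by strong duality, equal to the primal optimum)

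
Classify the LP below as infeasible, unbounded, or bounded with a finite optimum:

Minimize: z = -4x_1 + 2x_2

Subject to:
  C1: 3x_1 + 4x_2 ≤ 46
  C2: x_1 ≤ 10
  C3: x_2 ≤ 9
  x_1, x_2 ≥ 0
The point (10, 0) satisfies every constraint, so the LP is feasible; the constraints give x_1 ≤ 10 and x_2 ≤ 9, which with x_1, x_2 ≥ 0 keep the feasible region inside a bounded box. A feasible, bounded LP attains a finite optimum at a vertex.

The LP has an optimal solution: (10, 0) with z = -40.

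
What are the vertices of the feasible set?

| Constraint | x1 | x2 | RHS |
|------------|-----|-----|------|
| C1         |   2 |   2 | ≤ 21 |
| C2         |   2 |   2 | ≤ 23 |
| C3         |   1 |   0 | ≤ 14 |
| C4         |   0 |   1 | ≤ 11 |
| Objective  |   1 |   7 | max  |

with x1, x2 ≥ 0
Each vertex is the intersection of two constraint boundaries that also satisfies all remaining constraints:
  x1 = 0 and x2 = 0 → (0, 0)
  2x1 + 2x2 = 21 and x2 = 0 → (10.5, 0)
  2x1 + 2x2 = 21 and x1 = 0 → (0, 10.5)

Vertices: (0, 0), (10.5, 0), (0, 10.5)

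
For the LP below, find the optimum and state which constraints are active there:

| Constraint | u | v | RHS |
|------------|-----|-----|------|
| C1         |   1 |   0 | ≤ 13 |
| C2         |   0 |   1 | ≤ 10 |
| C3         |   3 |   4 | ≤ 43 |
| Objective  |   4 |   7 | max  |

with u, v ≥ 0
Optimal: u = 1, v = 10
Slack at optimum:
  C1: slack = 12
  C2: slack = 0 (binding)
  C3: slack = 0 (binding)
  u ≥ 0: u = 1
  v ≥ 0: v = 10
Binding constraints: C2, C3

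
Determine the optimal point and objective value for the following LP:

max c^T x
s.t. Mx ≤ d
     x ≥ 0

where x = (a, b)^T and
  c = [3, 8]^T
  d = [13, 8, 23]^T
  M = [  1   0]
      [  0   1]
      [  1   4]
Each vertex is the intersection of two constraint boundaries that also satisfies all remaining constraints:
  a = 0 and b = 0 → (0, 0)
  a = 13 and b = 0 → (13, 0)
  a = 13 and a + 4b = 23 → (13, 2.5)
  a + 4b = 23 and a = 0 → (0, 5.75)

Evaluating z = 3a + 8b at each vertex:
  (0, 0): z = 0
  (13, 0): z = 39
  (13, 2.5): z = 59
  (0, 5.75): z = 46

The maximum is at (13, 2.5) with z = 59.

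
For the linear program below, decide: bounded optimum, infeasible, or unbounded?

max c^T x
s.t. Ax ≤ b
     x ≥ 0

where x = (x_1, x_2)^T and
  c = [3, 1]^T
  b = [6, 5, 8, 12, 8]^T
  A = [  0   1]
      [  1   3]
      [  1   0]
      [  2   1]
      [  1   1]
The point (5, 0) satisfies every constraint, so the LP is feasible; the constraints give x_1 ≤ 8 and x_2 ≤ 6, which with x_1, x_2 ≥ 0 keep the feasible region inside a bounded box. A feasible, bounded LP attains a finite optimum at a vertex.

The LP has an optimal solution: (5, 0) with z = 15.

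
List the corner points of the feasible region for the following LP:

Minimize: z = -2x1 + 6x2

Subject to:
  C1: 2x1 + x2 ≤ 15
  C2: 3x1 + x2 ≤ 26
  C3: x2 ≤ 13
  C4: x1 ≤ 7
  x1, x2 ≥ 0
Each vertex is the intersection of two constraint boundaries that also satisfies all remaining constraints:
  x1 = 0 and x2 = 0 → (0, 0)
  x1 = 7 and x2 = 0 → (7, 0)
  2x1 + x2 = 15 and x1 = 7 → (7, 1)
  2x1 + x2 = 15 and x2 = 13 → (1, 13)
  x2 = 13 and x1 = 0 → (0, 13)

Vertices: (0, 0), (7, 0), (7, 1), (1, 13), (0, 13)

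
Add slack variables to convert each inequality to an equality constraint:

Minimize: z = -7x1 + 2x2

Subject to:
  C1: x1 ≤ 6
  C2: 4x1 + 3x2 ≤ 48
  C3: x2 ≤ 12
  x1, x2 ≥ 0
min z = -7x1 + 2x2

s.t.
  x1 + s1 = 6
  4x1 + 3x2 + s2 = 48
  x2 + s3 = 12
  x1, x2, s1, s2, s3 ≥ 0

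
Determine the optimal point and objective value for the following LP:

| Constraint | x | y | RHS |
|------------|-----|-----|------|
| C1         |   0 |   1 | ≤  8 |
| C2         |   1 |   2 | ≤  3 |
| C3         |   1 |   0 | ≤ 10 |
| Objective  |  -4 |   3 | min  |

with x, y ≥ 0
x = 3, y = 0, z = -12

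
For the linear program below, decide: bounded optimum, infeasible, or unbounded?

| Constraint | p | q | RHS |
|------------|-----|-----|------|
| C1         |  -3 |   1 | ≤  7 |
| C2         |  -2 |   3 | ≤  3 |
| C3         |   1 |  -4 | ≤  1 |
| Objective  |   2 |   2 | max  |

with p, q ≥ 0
Feasible point: (0, 0) satisfies every constraint, so the LP is feasible.
Direction d = (3, 2): for each constraint row a, a·d ≤ 0 —
  (-3)(3) + (1)(2) = -7 ≤ 0
  (-2)(3) + (3)(2) = 0 ≤ 0
  (1)(3) + (-4)(2) = -5 ≤ 0
and d ≥ 0, so (0, 0) + t·d stays feasible for every t ≥ 0. Along this ray z = 2p + 2q changes by 10 per unit t, so z → +∞.

Unbounded: there is a feasible ray along which z → +∞.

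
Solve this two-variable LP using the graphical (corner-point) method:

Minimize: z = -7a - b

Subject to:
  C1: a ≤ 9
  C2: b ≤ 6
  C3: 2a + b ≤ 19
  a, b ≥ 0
a = 9, b = 1, z = -64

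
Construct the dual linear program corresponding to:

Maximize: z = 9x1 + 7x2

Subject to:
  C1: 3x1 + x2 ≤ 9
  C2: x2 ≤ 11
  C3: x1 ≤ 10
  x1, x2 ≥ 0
Minimize: z = 9y1 + 11y2 + 10y3

Subject to:
  C1: -3y1 - y3 ≤ -9
  C2: -y1 - y2 ≤ -7
  y1, y2, y3 ≥ 0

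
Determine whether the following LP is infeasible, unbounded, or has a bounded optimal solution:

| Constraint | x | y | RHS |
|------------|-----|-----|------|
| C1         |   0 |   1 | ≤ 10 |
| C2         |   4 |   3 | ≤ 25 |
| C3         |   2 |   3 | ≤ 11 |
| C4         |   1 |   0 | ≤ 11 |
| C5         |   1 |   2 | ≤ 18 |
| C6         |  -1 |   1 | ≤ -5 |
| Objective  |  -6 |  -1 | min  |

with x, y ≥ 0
The point (5.5, 0) satisfies every constraint, so the LP is feasible; the constraints give x ≤ 11 and y ≤ 10, which with x, y ≥ 0 keep the feasible region inside a bounded box. A feasible, bounded LP attains a finite optimum at a vertex.

Evaluating z = -6x - y at each vertex:
  (5, 0): z = -30
  (5.5, 0): z = -33
  (5.2, 0.2): z = -31.4

Feasible with finite optimum z* = -33 at (5.5, 0).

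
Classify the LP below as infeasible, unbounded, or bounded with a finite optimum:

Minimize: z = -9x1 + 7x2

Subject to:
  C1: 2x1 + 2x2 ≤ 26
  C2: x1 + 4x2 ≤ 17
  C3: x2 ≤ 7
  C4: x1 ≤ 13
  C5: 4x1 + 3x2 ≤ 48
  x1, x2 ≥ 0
The point (12, 0) satisfies every constraint, so the LP is feasible; the constraints give x1 ≤ 13 and x2 ≤ 7, which with x1, x2 ≥ 0 keep the feasible region inside a bounded box. A feasible, bounded LP attains a finite optimum at a vertex.

Feasible with finite optimum z* = -108 at (12, 0).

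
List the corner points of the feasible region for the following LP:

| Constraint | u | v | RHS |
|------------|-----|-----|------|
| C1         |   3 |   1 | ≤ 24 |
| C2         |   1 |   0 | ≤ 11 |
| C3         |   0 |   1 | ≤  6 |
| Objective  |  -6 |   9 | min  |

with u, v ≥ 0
Each vertex is the intersection of two constraint boundaries that also satisfies all remaining constraints:
  u = 0 and v = 0 → (0, 0)
  3u + v = 24 and v = 0 → (8, 0)
  3u + v = 24 and v = 6 → (6, 6)
  v = 6 and u = 0 → (0, 6)

Vertices: (0, 0), (8, 0), (6, 6), (0, 6)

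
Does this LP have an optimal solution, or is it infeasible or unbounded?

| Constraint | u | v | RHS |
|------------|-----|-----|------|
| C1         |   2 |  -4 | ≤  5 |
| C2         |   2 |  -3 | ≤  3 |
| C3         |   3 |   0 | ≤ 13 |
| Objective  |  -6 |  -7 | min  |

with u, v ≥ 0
Feasible point: (0, 0) satisfies every constraint, so the LP is feasible.
Direction d = (0, 1): for each constraint row a, a·d ≤ 0 —
  (2)(0) + (-4)(1) = -4 ≤ 0
  (2)(0) + (-3)(1) = -3 ≤ 0
  (3)(0) + (0)(1) = 0 ≤ 0
and d ≥ 0, so (0, 0) + t·d stays feasible for every t ≥ 0. Along this ray z = -6u - 7v changes by -7 per unit t, so z → −∞.

Unbounded: there is a feasible ray along which z → −∞.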